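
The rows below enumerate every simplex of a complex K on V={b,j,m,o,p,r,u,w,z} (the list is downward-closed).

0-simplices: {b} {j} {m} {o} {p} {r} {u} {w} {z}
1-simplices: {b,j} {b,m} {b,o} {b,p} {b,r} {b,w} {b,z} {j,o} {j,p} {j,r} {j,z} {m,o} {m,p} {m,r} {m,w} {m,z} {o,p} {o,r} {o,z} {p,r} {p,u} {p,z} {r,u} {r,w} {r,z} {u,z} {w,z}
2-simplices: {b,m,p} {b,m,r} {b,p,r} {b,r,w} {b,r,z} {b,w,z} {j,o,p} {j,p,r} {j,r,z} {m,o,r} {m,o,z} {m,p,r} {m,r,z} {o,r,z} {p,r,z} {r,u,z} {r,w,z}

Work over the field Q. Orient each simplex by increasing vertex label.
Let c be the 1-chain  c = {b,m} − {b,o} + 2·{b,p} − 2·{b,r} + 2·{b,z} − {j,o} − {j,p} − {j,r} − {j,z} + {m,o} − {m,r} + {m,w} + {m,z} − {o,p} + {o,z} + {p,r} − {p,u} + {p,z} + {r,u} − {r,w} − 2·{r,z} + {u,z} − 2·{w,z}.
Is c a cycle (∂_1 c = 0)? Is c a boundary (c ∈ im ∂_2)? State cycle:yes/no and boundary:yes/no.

n_0=9 n_1=27 n_2=17  [Q]
∂1: piv[bj,bm,bo,bp,br,bw,bz,pu] rk=8  ker:jo,jp,jr,jz,mo,mp,mr,mw,mz,op,or,oz,pr,pz,ru,rw,rz,uz,wz
∂2: piv[bmp,bmr,bpr,brw,brz,bwz,jop,jpr,jrz,mor,moz,mrz,prz,ruz] rk=14  ker:mpr,orz,rwz
∂1c = −2·{b} + 4·{j} − {m} − {o} − {p} − {r} − {u} + 2·{w} + {z}

cycle:no boundary:no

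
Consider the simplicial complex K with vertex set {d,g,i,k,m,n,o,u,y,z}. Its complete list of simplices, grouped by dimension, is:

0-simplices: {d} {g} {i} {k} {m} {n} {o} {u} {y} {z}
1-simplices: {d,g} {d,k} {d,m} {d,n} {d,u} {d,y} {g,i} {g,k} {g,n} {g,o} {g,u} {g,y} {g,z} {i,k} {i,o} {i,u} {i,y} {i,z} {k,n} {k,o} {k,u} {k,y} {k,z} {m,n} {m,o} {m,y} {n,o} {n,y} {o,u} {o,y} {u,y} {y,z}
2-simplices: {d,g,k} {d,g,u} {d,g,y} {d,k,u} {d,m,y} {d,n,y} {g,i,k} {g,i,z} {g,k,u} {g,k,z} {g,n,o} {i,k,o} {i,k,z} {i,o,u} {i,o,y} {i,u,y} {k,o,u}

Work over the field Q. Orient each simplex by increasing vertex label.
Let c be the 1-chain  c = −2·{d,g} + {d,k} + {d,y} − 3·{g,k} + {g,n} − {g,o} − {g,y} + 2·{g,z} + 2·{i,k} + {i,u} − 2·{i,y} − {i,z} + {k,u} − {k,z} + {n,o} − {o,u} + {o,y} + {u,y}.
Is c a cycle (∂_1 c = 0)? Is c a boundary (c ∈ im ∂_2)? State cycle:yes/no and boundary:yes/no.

cycle:yes boundary:yes

n_0=10 n_1=32 n_2=17  [Q]
∂1: piv[dg,dk,dm,dn,du,dy,gi,go,gz] rk=9  ker:gk,gn,gu,gy,ik,io,iu,iy,iz,kn,ko,ku,ky,kz,mn,mo,my,no,ny,ou,oy,uy,yz
∂2: piv[dgk,dgu,dgy,dku,dmy,dny,gik,giz,gkz,gno,iko,iou,ioy,iuy,kou] rk=15  ker:gku,ikz
∂1c = 0
c vs im∂2: reduces to 0 ⇒ boundary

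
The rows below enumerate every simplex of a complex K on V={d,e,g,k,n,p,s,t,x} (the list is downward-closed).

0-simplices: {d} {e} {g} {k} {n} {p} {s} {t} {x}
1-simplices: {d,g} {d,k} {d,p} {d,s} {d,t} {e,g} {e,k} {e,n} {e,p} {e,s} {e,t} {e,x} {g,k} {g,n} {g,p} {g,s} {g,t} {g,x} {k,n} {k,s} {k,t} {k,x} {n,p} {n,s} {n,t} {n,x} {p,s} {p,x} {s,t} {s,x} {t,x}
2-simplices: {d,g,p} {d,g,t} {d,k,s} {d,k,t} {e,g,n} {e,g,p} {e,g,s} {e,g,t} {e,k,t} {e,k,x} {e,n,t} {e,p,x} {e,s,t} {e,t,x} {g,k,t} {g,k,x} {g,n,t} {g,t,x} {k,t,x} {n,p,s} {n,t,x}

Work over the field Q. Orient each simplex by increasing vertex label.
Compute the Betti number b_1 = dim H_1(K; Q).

n_0=9 n_1=31 n_2=21  [Q]
∂1: piv[dg,dk,dp,ds,dt,eg,en,ex] rk=8  ker:ek,ep,es,et,gk,gn,gp,gs,gt,gx,kn,ks,kt,kx,np,ns,nt,nx,ps,px,st,sx,tx
∂2: piv[dgp,dgt,dks,dkt,egn,egp,egs,egt,ekt,ekx,ent,epx,est,etx,gkt,gkx,nps,ntx] rk=18  ker:gnt,gtx,ktx
b_1=(31−8)−18=5

b_1=5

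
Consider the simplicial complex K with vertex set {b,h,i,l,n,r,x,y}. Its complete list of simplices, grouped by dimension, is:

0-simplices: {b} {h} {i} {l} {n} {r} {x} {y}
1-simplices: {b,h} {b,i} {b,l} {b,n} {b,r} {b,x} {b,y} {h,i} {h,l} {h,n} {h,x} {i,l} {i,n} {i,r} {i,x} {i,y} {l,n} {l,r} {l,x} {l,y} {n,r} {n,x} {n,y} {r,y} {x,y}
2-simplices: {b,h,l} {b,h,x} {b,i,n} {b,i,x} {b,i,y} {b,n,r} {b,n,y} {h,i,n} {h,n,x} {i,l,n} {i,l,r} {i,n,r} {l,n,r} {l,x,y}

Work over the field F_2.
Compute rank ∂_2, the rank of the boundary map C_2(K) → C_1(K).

rank∂_2=13

n_0=8 n_1=25 n_2=14  [Z2]
∂1: piv[bh,bi,bl,bn,br,bx,by] rk=7  ker:hi,hl,hn,hx,il,in,ir,ix,iy,ln,lr,lx,ly,nr,nx,ny,ry,xy
∂2: piv[bhl,bhx,bin,bix,biy,bnr,bny,hin,hnx,iln,ilr,inr,lxy] rk=13  ker:lnr
rk∂_2=13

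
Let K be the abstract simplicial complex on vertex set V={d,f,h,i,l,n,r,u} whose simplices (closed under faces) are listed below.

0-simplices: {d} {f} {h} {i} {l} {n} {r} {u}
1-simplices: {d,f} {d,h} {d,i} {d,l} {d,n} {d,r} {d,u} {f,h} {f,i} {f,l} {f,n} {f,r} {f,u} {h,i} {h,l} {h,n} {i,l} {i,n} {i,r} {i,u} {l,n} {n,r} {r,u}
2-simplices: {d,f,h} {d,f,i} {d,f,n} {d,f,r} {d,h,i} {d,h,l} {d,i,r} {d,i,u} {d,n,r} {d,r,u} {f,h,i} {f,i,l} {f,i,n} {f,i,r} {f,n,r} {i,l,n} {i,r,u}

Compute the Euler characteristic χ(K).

n_0=8 n_1=23 n_2=17
χ=+8−23+17=2

χ(K)=2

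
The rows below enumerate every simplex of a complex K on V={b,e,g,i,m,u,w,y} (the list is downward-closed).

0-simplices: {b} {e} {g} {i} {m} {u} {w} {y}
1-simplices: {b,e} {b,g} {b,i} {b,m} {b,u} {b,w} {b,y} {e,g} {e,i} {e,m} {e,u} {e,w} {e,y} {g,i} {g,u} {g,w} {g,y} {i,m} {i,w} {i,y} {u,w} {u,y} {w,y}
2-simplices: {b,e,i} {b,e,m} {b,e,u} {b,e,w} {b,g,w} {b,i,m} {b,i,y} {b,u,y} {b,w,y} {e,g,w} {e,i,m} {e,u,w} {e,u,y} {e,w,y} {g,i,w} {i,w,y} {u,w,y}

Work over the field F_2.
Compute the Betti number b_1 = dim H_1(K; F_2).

b_1=2

n_0=8 n_1=23 n_2=17  [Z2]
∂1: piv[be,bg,bi,bm,bu,bw,by] rk=7  ker:eg,ei,em,eu,ew,ey,gi,gu,gw,gy,im,iw,iy,uw,uy,wy
∂2: piv[bei,bem,beu,bew,bgw,bim,biy,buy,bwy,egw,euw,euy,giw,iwy] rk=14  ker:eim,ewy,uwy
b_1=(23−7)−14=2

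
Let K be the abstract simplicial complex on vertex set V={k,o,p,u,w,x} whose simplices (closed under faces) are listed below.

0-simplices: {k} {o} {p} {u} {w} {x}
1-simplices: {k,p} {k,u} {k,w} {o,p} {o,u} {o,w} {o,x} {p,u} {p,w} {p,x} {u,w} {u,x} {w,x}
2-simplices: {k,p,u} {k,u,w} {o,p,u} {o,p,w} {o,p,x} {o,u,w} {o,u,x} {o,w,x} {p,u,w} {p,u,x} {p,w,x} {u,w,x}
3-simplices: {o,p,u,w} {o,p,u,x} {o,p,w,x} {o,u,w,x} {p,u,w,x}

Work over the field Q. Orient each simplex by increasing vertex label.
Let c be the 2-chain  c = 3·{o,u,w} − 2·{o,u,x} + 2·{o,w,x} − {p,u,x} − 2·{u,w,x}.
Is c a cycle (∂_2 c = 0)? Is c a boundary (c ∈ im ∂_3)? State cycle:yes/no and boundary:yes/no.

cycle:no boundary:no

n_0=6 n_1=13 n_2=12 n_3=5  [Q]
∂1: piv[kp,ku,kw,op,ox] rk=5  ker:ou,ow,pu,pw,px,uw,ux,wx
∂2: piv[kpu,kuw,opu,opw,opx,ouw,oux,owx] rk=8  ker:puw,pux,pwx,uwx
∂3: piv[opuw,opux,opwx,ouwx] rk=4  ker:puwx
∂2c = {o,u} − {o,w} − {p,u} + {p,x} + {u,w} − {u,x}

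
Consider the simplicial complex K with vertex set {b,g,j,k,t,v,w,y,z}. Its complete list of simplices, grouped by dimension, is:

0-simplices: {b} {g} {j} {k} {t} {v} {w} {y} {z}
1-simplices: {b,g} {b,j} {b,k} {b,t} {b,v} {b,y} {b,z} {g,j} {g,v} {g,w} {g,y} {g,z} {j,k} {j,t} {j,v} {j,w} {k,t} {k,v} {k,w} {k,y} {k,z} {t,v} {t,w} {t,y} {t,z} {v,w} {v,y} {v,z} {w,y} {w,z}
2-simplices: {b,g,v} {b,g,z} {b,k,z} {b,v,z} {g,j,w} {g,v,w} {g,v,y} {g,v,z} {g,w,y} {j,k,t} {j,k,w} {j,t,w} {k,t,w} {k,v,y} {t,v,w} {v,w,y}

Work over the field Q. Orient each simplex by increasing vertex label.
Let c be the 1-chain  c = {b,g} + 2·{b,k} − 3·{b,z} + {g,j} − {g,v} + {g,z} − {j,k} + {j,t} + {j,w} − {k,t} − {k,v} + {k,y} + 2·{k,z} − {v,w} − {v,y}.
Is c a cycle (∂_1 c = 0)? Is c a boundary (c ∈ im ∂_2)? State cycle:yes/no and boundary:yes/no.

cycle:yes boundary:yes

n_0=9 n_1=30 n_2=16  [Q]
∂1: piv[bg,bj,bk,bt,bv,by,bz,gw] rk=8  ker:gj,gv,gy,gz,jk,jt,jv,jw,kt,kv,kw,ky,kz,tv,tw,ty,tz,vw,vy,vz,wy,wz
∂2: piv[bgv,bgz,bkz,bvz,gjw,gvw,gvy,gwy,jkt,jkw,jtw,kvy,tvw] rk=13  ker:gvz,ktw,vwy
∂1c = 0
c vs im∂2: reduces to 0 ⇒ boundary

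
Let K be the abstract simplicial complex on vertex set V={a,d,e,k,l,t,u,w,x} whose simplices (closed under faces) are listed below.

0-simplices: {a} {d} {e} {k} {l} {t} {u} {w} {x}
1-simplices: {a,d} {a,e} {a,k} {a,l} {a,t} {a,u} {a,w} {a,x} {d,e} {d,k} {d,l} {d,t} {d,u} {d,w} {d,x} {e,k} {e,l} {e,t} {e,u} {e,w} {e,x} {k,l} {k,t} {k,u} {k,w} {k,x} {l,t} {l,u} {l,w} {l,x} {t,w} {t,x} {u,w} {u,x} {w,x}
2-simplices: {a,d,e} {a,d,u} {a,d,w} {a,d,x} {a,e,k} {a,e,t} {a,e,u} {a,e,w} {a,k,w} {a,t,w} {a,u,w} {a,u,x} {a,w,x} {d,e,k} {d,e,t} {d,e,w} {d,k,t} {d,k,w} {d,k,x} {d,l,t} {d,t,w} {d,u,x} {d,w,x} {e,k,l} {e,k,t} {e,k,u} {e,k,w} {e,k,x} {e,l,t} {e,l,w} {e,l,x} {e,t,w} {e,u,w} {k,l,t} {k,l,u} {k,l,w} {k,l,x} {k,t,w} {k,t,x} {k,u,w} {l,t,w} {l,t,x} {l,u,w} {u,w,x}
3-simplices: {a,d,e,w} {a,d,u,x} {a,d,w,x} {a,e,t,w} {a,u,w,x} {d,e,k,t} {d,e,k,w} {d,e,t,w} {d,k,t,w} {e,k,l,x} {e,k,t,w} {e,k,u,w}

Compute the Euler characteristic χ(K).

n_0=9 n_1=35 n_2=44 n_3=12
χ=+9−35+44−12=6

χ(K)=6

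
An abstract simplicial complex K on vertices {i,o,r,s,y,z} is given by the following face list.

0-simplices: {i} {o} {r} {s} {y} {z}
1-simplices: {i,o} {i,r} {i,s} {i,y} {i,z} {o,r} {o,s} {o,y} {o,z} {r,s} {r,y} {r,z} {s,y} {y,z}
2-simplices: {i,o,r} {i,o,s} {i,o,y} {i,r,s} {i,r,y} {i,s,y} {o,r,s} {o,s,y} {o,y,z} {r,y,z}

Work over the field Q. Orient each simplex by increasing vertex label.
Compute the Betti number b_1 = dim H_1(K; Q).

n_0=6 n_1=14 n_2=10  [Q]
∂1: piv[io,ir,is,iy,iz] rk=5  ker:or,os,oy,oz,rs,ry,rz,sy,yz
∂2: piv[ior,ios,ioy,irs,iry,isy,oyz,ryz] rk=8  ker:ors,osy
b_1=(14−5)−8=1

b_1=1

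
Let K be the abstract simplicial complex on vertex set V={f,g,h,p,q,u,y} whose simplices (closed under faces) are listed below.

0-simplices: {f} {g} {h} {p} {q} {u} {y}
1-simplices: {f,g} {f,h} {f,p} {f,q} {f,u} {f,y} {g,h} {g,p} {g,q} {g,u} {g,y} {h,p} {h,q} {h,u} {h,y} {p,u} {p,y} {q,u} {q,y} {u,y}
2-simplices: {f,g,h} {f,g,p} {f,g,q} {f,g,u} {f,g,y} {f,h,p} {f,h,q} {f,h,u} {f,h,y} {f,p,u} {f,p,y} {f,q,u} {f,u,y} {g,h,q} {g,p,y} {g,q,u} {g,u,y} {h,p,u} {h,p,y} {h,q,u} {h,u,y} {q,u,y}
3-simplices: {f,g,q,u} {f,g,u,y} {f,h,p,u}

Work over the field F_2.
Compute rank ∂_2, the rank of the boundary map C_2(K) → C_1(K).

n_0=7 n_1=20 n_2=22 n_3=3  [Z2]
∂1: piv[fg,fh,fp,fq,fu,fy] rk=6  ker:gh,gp,gq,gu,gy,hp,hq,hu,hy,pu,py,qu,qy,uy
∂2: piv[fgh,fgp,fgq,fgu,fgy,fhp,fhq,fhu,fhy,fpu,fpy,fqu,fuy,quy] rk=14  ker:ghq,gpy,gqu,guy,hpu,hpy,hqu,huy
∂3: piv[fgqu,fguy,fhpu] rk=3
rk∂_2=14

rank∂_2=14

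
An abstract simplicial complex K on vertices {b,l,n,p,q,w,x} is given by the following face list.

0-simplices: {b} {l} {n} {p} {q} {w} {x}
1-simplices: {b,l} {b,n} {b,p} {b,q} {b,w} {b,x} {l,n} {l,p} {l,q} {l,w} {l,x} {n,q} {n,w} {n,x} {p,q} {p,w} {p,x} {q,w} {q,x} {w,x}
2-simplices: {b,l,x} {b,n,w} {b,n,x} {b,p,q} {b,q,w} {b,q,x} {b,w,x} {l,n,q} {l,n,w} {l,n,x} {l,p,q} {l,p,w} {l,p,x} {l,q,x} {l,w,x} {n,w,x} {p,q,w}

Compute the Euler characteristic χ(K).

χ(K)=4

n_0=7 n_1=20 n_2=17
χ=+7−20+17=4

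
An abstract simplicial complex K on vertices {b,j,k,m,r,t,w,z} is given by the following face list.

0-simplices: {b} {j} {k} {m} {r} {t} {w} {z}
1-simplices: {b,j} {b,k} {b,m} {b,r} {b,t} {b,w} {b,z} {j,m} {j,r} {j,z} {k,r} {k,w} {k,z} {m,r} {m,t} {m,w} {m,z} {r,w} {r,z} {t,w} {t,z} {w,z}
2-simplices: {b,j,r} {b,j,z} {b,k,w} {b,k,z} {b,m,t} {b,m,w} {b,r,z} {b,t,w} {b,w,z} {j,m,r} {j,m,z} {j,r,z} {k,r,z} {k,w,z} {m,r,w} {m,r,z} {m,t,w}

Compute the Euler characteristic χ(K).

n_0=8 n_1=22 n_2=17
χ=+8−22+17=3

χ(K)=3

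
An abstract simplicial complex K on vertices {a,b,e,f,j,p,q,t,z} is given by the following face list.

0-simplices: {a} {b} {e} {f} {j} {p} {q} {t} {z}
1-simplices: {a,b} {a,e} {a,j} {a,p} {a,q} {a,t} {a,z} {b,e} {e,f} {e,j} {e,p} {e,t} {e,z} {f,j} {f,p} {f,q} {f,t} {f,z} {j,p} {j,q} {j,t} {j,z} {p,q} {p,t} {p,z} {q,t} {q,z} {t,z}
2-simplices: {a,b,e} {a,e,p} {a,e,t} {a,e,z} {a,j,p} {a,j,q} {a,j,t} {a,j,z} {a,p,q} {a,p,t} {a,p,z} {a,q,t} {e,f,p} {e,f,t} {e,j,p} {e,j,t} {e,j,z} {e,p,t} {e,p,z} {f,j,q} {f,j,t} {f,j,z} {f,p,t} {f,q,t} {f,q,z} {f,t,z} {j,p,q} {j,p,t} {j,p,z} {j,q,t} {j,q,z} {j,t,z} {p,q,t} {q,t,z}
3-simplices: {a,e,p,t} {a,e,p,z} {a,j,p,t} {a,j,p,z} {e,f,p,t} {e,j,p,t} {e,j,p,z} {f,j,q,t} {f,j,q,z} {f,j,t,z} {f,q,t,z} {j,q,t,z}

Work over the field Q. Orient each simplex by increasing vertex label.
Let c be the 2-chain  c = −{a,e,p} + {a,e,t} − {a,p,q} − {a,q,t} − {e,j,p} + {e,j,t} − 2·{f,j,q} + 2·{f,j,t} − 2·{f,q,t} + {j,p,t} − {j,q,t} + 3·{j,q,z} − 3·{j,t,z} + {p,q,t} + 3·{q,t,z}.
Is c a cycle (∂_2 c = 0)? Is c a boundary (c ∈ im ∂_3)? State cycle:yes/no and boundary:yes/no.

n_0=9 n_1=28 n_2=34 n_3=12  [Q]
∂1: piv[ab,ae,aj,ap,aq,at,az,ef] rk=8  ker:be,ej,ep,et,ez,fj,fp,fq,ft,fz,jp,jq,jt,jz,pq,pt,pz,qt,qz,tz
∂2: piv[abe,aep,aet,aez,ajp,ajq,ajt,ajz,apq,apt,apz,aqt,efp,eft,ejp,fjq,fjt,fjz,fqz,ftz] rk=20  ker:ejt,ejz,ept,epz,fpt,fqt,jpq,jpt,jpz,jqt,jqz,jtz,pqt,qtz
∂3: piv[aept,aepz,ajpt,ajpz,efpt,ejpt,ejpz,fjqt,fjqz,fjtz,fqtz] rk=11  ker:jqtz
∂2c = 0
c vs im∂3: residual ≠ 0 ⇒ not boundary

cycle:yes boundary:no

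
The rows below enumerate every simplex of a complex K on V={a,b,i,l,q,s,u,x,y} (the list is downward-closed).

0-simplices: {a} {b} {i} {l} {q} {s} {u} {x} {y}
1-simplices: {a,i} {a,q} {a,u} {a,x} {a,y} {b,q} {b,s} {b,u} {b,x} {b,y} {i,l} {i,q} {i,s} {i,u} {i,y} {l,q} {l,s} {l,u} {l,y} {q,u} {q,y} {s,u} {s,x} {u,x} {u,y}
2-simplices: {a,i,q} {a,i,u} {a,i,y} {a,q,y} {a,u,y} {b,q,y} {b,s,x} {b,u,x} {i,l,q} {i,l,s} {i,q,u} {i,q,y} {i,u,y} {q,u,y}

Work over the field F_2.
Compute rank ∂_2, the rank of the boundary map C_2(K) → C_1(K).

n_0=9 n_1=25 n_2=14  [Z2]
∂1: piv[ai,aq,au,ax,ay,bq,bs,il] rk=8  ker:bu,bx,by,iq,is,iu,iy,lq,ls,lu,ly,qu,qy,su,sx,ux,uy
∂2: piv[aiq,aiu,aiy,aqy,auy,bqy,bsx,bux,ilq,ils,iqu] rk=11  ker:iqy,iuy,quy
rk∂_2=11

rank∂_2=11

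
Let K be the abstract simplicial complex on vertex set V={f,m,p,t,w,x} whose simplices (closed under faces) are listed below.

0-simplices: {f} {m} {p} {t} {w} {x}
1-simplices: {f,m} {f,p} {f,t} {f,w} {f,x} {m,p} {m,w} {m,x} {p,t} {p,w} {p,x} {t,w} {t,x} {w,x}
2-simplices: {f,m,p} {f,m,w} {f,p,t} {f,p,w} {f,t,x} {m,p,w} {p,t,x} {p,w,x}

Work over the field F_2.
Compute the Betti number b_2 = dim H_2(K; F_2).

n_0=6 n_1=14 n_2=8  [Z2]
∂1: piv[fm,fp,ft,fw,fx] rk=5  ker:mp,mw,mx,pt,pw,px,tw,tx,wx
∂2: piv[fmp,fmw,fpt,fpw,ftx,ptx,pwx] rk=7  ker:mpw
b_2=(8−7)−0=1

b_2=1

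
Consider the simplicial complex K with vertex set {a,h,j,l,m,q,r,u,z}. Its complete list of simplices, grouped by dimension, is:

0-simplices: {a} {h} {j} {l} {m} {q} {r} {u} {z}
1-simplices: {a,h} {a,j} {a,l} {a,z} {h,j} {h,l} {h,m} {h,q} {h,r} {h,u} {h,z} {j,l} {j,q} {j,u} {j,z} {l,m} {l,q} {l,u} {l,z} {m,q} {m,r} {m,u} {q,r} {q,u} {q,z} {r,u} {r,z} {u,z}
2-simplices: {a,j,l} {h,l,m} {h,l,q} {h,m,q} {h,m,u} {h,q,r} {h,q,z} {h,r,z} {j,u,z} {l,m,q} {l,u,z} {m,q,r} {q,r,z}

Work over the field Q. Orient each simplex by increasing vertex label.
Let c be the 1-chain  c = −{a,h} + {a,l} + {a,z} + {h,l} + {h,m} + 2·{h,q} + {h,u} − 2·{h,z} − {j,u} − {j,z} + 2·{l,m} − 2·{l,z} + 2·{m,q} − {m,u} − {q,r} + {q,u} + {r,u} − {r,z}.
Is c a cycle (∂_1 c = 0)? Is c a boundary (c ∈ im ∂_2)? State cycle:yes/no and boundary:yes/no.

n_0=9 n_1=28 n_2=13  [Q]
∂1: piv[ah,aj,al,az,hm,hq,hr,hu] rk=8  ker:hj,hl,hz,jl,jq,ju,jz,lm,lq,lu,lz,mq,mr,mu,qr,qu,qz,ru,rz,uz
∂2: piv[ajl,hlm,hlq,hmq,hmu,hqr,hqz,hrz,juz,luz,mqr] rk=11  ker:lmq,qrz
∂1c = −{a} − 4·{h} + 2·{j} + 2·{l} + 2·{m} + 4·{q} − {r} + {u} − 5·{z}

cycle:no boundary:no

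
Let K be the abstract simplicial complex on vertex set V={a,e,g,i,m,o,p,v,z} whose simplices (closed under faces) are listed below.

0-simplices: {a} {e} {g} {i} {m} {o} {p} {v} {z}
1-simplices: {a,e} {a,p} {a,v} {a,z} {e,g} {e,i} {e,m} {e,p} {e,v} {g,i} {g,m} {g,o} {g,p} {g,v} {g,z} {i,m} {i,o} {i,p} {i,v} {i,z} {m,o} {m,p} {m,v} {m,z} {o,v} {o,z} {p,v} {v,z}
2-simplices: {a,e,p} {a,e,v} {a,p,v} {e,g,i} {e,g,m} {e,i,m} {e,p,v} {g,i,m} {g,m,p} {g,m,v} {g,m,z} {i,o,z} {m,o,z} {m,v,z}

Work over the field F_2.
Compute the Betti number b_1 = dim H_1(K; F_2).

b_1=8

n_0=9 n_1=28 n_2=14  [Z2]
∂1: piv[ae,ap,av,az,eg,ei,em,go] rk=8  ker:ep,ev,gi,gm,gp,gv,gz,im,io,ip,iv,iz,mo,mp,mv,mz,ov,oz,pv,vz
∂2: piv[aep,aev,apv,egi,egm,eim,gmp,gmv,gmz,ioz,moz,mvz] rk=12  ker:epv,gim
b_1=(28−8)−12=8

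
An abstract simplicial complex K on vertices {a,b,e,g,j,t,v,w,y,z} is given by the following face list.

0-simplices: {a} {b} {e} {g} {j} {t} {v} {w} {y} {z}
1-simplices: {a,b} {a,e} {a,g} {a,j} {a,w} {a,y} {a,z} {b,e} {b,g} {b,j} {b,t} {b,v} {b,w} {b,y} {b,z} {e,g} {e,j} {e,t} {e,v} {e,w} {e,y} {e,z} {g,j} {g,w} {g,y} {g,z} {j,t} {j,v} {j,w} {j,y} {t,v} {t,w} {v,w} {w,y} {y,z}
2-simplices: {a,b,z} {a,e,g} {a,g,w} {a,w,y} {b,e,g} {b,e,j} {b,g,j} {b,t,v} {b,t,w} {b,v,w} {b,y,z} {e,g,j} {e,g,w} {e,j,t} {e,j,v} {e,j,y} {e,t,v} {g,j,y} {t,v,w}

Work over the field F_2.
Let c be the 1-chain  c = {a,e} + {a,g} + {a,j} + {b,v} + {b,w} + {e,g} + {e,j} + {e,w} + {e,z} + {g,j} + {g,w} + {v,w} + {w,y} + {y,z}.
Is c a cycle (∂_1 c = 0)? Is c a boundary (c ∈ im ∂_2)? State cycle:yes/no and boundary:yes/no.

n_0=10 n_1=35 n_2=19  [Z2]
∂1: piv[ab,ae,ag,aj,aw,ay,az,bt,bv] rk=9  ker:be,bg,bj,bw,by,bz,eg,ej,et,ev,ew,ey,ez,gj,gw,gy,gz,jt,jv,jw,jy,tv,tw,vw,wy,yz
∂2: piv[abz,aeg,agw,awy,beg,bej,bgj,btv,btw,bvw,byz,egw,ejt,ejv,ejy,etv,gjy] rk=17  ker:egj,tvw
∂1c = {a} + {e} + {j} + {w}

cycle:no boundary:no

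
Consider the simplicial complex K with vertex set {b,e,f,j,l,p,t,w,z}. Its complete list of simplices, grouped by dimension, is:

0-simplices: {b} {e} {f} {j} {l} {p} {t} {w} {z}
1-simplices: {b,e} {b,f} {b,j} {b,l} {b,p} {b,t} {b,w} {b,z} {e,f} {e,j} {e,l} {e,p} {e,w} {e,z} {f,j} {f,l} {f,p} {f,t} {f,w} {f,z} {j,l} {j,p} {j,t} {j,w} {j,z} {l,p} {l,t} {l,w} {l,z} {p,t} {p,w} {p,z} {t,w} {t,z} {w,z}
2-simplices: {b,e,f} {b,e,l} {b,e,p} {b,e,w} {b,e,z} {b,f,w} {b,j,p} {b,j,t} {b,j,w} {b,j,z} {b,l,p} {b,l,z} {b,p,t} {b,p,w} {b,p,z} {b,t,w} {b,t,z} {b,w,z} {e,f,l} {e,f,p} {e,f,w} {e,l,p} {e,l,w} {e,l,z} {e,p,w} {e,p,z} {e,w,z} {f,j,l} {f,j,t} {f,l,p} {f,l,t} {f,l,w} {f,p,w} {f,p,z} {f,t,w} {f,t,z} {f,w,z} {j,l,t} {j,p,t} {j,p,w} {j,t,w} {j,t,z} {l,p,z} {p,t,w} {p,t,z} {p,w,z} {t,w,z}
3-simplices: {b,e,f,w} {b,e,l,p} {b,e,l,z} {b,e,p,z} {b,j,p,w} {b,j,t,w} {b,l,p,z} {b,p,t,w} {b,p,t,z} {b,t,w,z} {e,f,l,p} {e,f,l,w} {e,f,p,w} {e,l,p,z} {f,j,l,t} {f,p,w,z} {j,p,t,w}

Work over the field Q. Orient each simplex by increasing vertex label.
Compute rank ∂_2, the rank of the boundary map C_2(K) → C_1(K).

n_0=9 n_1=35 n_2=47 n_3=17  [Q]
∂1: piv[be,bf,bj,bl,bp,bt,bw,bz] rk=8  ker:ef,ej,el,ep,ew,ez,fj,fl,fp,ft,fw,fz,jl,jp,jt,jw,jz,lp,lt,lw,lz,pt,pw,pz,tw,tz,wz
∂2: piv[bef,bel,bep,bew,bez,bfw,bjp,bjt,bjw,bjz,blp,blz,bpt,bpw,bpz,btw,btz,bwz,efl,efp,elw,fjl,fjt,flt,fpz,ftw] rk=26  ker:efw,elp,elz,epw,epz,ewz,flp,flw,fpw,ftz,fwz,jlt,jpt,jpw,jtw,jtz,lpz,ptw,ptz,pwz,twz
∂3: piv[befw,belp,belz,bepz,bjpw,bjtw,blpz,bptw,bptz,btwz,eflp,eflw,efpw,fjlt,fpwz,jptw] rk=16  ker:elpz
rk∂_2=26

rank∂_2=26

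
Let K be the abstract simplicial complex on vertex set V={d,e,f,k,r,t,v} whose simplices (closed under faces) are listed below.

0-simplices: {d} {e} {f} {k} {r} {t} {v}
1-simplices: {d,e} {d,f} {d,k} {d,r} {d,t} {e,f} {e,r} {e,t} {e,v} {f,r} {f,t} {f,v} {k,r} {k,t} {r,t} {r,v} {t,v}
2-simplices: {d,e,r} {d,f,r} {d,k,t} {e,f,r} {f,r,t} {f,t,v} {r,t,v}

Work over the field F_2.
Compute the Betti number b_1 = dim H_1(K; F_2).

b_1=4

n_0=7 n_1=17 n_2=7  [Z2]
∂1: piv[de,df,dk,dr,dt,ev] rk=6  ker:ef,er,et,fr,ft,fv,kr,kt,rt,rv,tv
∂2: piv[der,dfr,dkt,efr,frt,ftv,rtv] rk=7
b_1=(17−6)−7=4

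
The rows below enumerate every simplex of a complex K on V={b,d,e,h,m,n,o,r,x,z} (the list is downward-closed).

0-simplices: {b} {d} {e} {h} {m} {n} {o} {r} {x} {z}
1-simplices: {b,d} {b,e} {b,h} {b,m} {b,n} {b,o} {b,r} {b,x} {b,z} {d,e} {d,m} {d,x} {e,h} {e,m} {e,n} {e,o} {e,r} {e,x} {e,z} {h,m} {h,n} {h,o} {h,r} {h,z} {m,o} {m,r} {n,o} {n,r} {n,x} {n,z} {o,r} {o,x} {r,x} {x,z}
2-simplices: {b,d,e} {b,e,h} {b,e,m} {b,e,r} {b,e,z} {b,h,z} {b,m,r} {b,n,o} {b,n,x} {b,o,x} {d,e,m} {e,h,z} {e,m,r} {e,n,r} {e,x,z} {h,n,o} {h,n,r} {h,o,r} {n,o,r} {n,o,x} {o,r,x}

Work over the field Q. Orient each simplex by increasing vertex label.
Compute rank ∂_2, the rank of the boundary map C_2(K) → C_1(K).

n_0=10 n_1=34 n_2=21  [Q]
∂1: piv[bd,be,bh,bm,bn,bo,br,bx,bz] rk=9  ker:de,dm,dx,eh,em,en,eo,er,ex,ez,hm,hn,ho,hr,hz,mo,mr,no,nr,nx,nz,or,ox,rx,xz
∂2: piv[bde,beh,bem,ber,bez,bhz,bmr,bno,bnx,box,dem,enr,exz,hno,hnr,hor,orx] rk=17  ker:ehz,emr,nor,nox
rk∂_2=17

rank∂_2=17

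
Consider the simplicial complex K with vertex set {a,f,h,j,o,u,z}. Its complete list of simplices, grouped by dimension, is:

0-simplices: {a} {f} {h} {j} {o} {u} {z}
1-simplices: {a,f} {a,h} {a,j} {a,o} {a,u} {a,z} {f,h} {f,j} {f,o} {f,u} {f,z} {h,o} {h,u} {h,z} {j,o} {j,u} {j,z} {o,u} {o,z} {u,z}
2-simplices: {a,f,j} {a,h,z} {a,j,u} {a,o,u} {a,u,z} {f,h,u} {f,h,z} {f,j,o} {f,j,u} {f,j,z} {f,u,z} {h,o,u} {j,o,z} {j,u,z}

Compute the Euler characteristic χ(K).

χ(K)=1

n_0=7 n_1=20 n_2=14
χ=+7−20+14=1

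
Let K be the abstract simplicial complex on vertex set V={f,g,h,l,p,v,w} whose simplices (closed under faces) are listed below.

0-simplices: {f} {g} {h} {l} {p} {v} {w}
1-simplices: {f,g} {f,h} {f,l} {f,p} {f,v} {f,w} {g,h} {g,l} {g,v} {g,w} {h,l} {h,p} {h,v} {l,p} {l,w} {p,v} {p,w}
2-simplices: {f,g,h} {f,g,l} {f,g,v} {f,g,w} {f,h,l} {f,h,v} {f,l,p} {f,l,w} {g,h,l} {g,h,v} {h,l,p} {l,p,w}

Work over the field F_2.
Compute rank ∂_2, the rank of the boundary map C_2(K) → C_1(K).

rank∂_2=10

n_0=7 n_1=17 n_2=12  [Z2]
∂1: piv[fg,fh,fl,fp,fv,fw] rk=6  ker:gh,gl,gv,gw,hl,hp,hv,lp,lw,pv,pw
∂2: piv[fgh,fgl,fgv,fgw,fhl,fhv,flp,flw,hlp,lpw] rk=10  ker:ghl,ghv
rk∂_2=10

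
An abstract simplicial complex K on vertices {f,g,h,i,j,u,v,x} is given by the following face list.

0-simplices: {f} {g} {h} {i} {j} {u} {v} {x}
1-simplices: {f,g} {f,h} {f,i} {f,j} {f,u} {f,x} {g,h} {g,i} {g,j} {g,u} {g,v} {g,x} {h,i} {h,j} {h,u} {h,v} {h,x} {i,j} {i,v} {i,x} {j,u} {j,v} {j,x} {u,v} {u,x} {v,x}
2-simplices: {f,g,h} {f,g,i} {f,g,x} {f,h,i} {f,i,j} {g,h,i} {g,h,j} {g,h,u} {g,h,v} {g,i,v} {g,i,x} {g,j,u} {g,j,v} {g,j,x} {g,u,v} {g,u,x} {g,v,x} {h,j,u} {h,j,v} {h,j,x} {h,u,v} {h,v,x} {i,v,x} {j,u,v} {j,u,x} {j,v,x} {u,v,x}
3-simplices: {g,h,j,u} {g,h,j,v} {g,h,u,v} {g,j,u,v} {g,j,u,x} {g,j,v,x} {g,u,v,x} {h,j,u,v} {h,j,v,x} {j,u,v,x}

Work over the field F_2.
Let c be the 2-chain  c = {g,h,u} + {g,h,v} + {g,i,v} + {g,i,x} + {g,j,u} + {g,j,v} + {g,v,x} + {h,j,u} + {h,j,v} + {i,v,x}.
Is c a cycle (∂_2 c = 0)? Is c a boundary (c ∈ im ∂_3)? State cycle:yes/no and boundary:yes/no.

cycle:yes boundary:no

n_0=8 n_1=26 n_2=27 n_3=10  [Z2]
∂1: piv[fg,fh,fi,fj,fu,fx,gv] rk=7  ker:gh,gi,gj,gu,gx,hi,hj,hu,hv,hx,ij,iv,ix,ju,jv,jx,uv,ux,vx
∂2: piv[fgh,fgi,fgx,fhi,fij,ghj,ghu,ghv,giv,gix,gju,gjv,gjx,guv,gux,gvx,hjx] rk=17  ker:ghi,hju,hjv,huv,hvx,ivx,juv,jux,jvx,uvx
∂3: piv[ghju,ghjv,ghuv,gjuv,gjux,gjvx,guvx,hjvx] rk=8  ker:hjuv,juvx
∂2c = 0
c vs im∂3: residual ≠ 0 ⇒ not boundary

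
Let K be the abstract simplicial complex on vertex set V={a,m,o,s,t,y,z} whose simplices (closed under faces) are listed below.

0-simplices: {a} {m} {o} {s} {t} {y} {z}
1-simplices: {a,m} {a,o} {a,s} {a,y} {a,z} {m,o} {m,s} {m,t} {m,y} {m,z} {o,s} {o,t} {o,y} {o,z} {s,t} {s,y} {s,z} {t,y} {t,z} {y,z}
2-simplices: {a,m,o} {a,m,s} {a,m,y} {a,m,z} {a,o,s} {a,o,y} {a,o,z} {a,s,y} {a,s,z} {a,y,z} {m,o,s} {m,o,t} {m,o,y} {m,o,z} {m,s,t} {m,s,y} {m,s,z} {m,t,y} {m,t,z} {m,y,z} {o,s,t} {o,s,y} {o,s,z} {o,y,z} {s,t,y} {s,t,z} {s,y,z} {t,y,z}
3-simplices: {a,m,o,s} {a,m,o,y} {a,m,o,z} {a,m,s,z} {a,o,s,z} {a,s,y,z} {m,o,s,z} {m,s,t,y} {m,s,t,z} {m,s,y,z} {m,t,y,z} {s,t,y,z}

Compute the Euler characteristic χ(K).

n_0=7 n_1=20 n_2=28 n_3=12
χ=+7−20+28−12=3

χ(K)=3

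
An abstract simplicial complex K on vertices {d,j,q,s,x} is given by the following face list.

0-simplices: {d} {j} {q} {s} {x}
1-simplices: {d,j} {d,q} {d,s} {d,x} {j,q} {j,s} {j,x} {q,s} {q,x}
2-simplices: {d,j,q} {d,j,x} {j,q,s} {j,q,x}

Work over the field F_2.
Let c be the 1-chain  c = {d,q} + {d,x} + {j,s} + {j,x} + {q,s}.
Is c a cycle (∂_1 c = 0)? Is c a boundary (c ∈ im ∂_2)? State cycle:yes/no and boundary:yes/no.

n_0=5 n_1=9 n_2=4  [Z2]
∂1: piv[dj,dq,ds,dx] rk=4  ker:jq,js,jx,qs,qx
∂2: piv[djq,djx,jqs,jqx] rk=4
∂1c = 0
c vs im∂2: reduces to 0 ⇒ boundary

cycle:yes boundary:yes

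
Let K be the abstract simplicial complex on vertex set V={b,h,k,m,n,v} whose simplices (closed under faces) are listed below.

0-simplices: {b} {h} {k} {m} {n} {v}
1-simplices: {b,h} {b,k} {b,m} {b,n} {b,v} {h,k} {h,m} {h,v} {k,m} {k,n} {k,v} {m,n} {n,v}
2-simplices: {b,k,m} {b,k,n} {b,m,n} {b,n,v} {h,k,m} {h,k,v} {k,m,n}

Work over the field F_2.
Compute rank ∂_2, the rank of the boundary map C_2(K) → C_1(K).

rank∂_2=6

n_0=6 n_1=13 n_2=7  [Z2]
∂1: piv[bh,bk,bm,bn,bv] rk=5  ker:hk,hm,hv,km,kn,kv,mn,nv
∂2: piv[bkm,bkn,bmn,bnv,hkm,hkv] rk=6  ker:kmn
rk∂_2=6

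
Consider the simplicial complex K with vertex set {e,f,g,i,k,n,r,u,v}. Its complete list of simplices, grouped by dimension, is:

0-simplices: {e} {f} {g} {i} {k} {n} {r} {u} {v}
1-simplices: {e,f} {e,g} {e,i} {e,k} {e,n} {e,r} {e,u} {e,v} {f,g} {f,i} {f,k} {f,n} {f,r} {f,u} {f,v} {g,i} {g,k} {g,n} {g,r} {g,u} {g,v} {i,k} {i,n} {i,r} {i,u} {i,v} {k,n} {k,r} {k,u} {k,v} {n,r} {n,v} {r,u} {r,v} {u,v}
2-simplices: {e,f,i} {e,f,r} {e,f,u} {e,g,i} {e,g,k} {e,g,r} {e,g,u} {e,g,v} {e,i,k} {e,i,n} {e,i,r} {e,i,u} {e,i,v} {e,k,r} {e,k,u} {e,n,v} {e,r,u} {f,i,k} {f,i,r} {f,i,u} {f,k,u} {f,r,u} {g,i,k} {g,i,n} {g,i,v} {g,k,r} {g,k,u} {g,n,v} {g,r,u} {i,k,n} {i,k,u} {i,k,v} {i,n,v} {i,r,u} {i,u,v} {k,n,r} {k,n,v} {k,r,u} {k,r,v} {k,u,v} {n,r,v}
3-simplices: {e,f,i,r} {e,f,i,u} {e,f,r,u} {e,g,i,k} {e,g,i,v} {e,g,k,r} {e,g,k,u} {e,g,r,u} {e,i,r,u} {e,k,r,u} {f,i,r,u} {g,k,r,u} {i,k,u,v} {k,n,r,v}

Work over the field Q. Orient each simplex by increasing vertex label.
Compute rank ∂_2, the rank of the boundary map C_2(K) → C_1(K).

rank∂_2=24

n_0=9 n_1=35 n_2=41 n_3=14  [Q]
∂1: piv[ef,eg,ei,ek,en,er,eu,ev] rk=8  ker:fg,fi,fk,fn,fr,fu,fv,gi,gk,gn,gr,gu,gv,ik,in,ir,iu,iv,kn,kr,ku,kv,nr,nv,ru,rv,uv
∂2: piv[efi,efr,efu,egi,egk,egr,egu,egv,eik,ein,eir,eiu,eiv,ekr,eku,env,eru,fik,gin,ikn,ikv,iuv,knr,krv] rk=24  ker:fir,fiu,fku,fru,gik,giv,gkr,gku,gnv,gru,iku,inv,iru,knv,kru,kuv,nrv
∂3: piv[efir,efiu,efru,egik,egiv,egkr,egku,egru,eiru,ekru,ikuv,knrv] rk=12  ker:firu,gkru
rk∂_2=24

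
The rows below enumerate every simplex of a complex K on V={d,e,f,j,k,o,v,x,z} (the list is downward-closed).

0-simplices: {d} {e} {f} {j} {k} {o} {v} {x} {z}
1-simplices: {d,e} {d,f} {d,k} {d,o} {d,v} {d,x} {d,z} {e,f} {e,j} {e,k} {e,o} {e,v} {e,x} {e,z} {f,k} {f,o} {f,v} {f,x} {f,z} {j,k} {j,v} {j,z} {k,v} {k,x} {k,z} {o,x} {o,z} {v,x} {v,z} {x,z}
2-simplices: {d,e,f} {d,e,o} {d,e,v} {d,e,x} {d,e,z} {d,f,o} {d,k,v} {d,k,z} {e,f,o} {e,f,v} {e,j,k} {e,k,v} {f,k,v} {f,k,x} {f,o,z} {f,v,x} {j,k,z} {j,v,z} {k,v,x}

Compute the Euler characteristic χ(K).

χ(K)=-2

n_0=9 n_1=30 n_2=19
χ=+9−30+19=-2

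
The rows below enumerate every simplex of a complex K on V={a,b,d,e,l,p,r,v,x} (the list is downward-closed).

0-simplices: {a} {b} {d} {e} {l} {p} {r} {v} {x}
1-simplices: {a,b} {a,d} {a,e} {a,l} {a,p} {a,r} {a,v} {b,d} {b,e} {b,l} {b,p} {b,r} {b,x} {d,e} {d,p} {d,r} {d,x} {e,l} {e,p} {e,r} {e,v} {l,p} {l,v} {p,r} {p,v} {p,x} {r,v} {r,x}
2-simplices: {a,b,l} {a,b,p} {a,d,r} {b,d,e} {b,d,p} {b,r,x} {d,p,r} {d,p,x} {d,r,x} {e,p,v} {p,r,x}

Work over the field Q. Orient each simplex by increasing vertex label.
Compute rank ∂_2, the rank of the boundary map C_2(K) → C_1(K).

rank∂_2=10

n_0=9 n_1=28 n_2=11  [Q]
∂1: piv[ab,ad,ae,al,ap,ar,av,bx] rk=8  ker:bd,be,bl,bp,br,de,dp,dr,dx,el,ep,er,ev,lp,lv,pr,pv,px,rv,rx
∂2: piv[abl,abp,adr,bde,bdp,brx,dpr,dpx,drx,epv] rk=10  ker:prx
rk∂_2=10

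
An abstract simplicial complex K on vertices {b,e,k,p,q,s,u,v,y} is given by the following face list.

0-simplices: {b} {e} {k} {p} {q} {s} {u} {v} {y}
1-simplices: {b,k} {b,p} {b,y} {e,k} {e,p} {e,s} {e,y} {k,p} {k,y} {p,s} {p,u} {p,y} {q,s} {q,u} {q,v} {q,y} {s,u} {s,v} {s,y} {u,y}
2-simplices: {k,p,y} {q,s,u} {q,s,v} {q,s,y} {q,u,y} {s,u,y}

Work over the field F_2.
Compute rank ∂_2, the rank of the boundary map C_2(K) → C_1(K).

rank∂_2=5

n_0=9 n_1=20 n_2=6  [Z2]
∂1: piv[bk,bp,by,ek,es,pu,qs,qv] rk=8  ker:ep,ey,kp,ky,ps,py,qu,qy,su,sv,sy,uy
∂2: piv[kpy,qsu,qsv,qsy,quy] rk=5  ker:suy
rk∂_2=5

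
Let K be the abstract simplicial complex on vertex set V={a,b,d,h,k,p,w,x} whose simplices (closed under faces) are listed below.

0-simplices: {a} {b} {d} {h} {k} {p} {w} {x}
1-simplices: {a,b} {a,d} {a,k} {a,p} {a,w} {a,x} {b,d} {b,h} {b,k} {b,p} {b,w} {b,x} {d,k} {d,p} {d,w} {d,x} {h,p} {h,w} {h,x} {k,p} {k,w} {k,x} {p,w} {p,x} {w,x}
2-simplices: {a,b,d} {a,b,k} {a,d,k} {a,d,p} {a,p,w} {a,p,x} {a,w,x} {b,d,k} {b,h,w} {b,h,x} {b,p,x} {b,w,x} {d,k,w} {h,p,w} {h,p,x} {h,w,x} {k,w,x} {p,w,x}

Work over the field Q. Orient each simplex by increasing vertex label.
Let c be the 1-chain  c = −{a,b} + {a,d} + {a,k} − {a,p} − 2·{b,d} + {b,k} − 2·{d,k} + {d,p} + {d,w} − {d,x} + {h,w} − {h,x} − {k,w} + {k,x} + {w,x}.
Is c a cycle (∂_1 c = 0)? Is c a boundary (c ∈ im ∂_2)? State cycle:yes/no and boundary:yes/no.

n_0=8 n_1=25 n_2=18  [Q]
∂1: piv[ab,ad,ak,ap,aw,ax,bh] rk=7  ker:bd,bk,bp,bw,bx,dk,dp,dw,dx,hp,hw,hx,kp,kw,kx,pw,px,wx
∂2: piv[abd,abk,adk,adp,apw,apx,awx,bhw,bhx,bpx,bwx,dkw,hpw,kwx] rk=14  ker:bdk,hpx,hwx,pwx
∂1c = 0
c vs im∂2: residual ≠ 0 ⇒ not boundary

cycle:yes boundary:no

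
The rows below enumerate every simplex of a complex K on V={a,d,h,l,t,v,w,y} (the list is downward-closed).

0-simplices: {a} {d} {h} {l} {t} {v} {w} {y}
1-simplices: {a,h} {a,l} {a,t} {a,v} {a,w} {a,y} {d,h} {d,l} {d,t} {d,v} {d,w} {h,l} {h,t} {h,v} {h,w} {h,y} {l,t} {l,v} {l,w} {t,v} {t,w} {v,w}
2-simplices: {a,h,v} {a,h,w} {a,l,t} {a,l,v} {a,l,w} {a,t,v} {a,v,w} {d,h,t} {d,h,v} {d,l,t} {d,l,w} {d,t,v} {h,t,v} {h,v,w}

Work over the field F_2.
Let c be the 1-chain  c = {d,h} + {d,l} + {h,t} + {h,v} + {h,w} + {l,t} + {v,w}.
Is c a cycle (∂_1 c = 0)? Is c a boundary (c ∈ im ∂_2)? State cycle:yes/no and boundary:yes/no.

n_0=8 n_1=22 n_2=14  [Z2]
∂1: piv[ah,al,at,av,aw,ay,dh] rk=7  ker:dl,dt,dv,dw,hl,ht,hv,hw,hy,lt,lv,lw,tv,tw,vw
∂2: piv[ahv,ahw,alt,alv,alw,atv,avw,dht,dhv,dlt,dlw,dtv] rk=12  ker:htv,hvw
∂1c = 0
c vs im∂2: reduces to 0 ⇒ boundary

cycle:yes boundary:yes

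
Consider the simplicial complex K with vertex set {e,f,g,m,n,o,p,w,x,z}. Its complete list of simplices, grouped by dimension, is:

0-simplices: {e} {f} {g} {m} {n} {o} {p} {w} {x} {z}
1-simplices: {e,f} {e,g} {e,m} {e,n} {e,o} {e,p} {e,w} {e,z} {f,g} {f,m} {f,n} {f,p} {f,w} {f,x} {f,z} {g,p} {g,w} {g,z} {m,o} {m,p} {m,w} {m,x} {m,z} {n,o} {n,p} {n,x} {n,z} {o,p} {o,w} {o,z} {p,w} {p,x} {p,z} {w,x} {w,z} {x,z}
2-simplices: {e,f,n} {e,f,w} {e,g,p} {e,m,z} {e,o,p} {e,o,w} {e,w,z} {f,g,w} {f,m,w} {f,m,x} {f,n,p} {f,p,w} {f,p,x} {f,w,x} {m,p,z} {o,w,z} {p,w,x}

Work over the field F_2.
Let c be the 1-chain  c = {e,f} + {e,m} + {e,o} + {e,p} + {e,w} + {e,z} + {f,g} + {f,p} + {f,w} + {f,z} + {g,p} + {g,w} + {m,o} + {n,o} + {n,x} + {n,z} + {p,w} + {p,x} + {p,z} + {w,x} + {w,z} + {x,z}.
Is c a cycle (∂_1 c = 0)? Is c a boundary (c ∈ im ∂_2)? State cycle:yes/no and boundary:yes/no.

cycle:no boundary:no

n_0=10 n_1=36 n_2=17  [Z2]
∂1: piv[ef,eg,em,en,eo,ep,ew,ez,fx] rk=9  ker:fg,fm,fn,fp,fw,fz,gp,gw,gz,mo,mp,mw,mx,mz,no,np,nx,nz,op,ow,oz,pw,px,pz,wx,wz,xz
∂2: piv[efn,efw,egp,emz,eop,eow,ewz,fgw,fmw,fmx,fnp,fpw,fpx,fwx,mpz,owz] rk=16  ker:pwx
∂1c = {f} + {g} + {n} + {o}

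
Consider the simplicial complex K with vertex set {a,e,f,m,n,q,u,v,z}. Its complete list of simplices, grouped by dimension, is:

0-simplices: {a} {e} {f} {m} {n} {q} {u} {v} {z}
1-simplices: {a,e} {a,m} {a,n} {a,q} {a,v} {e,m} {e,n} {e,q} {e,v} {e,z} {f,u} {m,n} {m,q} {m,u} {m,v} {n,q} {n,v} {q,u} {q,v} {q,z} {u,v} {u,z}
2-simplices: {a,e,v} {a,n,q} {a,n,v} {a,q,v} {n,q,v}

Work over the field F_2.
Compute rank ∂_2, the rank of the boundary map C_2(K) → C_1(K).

rank∂_2=4

n_0=9 n_1=22 n_2=5  [Z2]
∂1: piv[ae,am,an,aq,av,ez,fu,mu] rk=8  ker:em,en,eq,ev,mn,mq,mv,nq,nv,qu,qv,qz,uv,uz
∂2: piv[aev,anq,anv,aqv] rk=4  ker:nqv
rk∂_2=4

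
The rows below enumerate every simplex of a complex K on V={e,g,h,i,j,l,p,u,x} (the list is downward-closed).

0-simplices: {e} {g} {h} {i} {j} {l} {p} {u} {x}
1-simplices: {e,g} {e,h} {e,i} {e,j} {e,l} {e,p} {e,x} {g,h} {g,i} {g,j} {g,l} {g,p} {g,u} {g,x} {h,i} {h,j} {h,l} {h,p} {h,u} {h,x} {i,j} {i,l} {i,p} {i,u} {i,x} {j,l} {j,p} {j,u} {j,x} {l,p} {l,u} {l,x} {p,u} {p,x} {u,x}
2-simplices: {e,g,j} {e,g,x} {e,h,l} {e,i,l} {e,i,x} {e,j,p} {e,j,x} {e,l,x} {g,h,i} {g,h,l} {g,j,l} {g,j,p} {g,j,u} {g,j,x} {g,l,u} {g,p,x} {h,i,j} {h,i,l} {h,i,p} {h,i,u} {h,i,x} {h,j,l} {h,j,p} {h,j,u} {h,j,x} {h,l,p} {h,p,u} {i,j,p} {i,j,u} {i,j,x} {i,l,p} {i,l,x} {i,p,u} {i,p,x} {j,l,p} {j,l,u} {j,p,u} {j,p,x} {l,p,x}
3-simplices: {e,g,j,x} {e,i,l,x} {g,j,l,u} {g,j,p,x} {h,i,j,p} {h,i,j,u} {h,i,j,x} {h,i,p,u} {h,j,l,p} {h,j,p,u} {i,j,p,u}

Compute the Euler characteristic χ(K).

χ(K)=2

n_0=9 n_1=35 n_2=39 n_3=11
χ=+9−35+39−11=2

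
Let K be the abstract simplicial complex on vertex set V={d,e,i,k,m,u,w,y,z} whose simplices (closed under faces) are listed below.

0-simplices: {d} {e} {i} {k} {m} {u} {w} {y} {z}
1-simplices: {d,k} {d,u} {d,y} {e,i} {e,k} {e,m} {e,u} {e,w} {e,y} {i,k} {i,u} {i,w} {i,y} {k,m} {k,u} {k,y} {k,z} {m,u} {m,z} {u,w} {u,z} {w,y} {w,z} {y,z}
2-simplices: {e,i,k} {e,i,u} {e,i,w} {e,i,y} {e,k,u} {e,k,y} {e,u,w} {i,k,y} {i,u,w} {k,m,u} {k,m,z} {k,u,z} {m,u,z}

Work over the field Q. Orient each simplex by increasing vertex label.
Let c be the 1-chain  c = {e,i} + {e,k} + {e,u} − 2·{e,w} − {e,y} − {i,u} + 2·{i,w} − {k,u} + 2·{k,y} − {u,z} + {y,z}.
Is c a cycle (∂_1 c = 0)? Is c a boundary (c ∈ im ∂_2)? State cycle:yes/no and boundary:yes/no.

n_0=9 n_1=24 n_2=13  [Q]
∂1: piv[dk,du,dy,ei,ek,em,ew,kz] rk=8  ker:eu,ey,ik,iu,iw,iy,km,ku,ky,mu,mz,uw,uz,wy,wz,yz
∂2: piv[eik,eiu,eiw,eiy,eku,eky,euw,kmu,kmz,kuz] rk=10  ker:iky,iuw,muz
∂1c = 0
c vs im∂2: residual ≠ 0 ⇒ not boundary

cycle:yes boundary:no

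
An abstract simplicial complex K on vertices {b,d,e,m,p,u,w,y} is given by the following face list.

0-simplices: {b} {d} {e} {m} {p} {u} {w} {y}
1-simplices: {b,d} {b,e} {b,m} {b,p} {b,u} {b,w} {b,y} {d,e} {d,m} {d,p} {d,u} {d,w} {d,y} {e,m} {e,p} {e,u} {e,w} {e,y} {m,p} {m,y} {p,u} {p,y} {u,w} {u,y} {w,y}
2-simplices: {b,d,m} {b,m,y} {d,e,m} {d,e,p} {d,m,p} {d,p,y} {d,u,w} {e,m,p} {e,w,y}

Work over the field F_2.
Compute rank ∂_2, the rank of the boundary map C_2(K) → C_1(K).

rank∂_2=8

n_0=8 n_1=25 n_2=9  [Z2]
∂1: piv[bd,be,bm,bp,bu,bw,by] rk=7  ker:de,dm,dp,du,dw,dy,em,ep,eu,ew,ey,mp,my,pu,py,uw,uy,wy
∂2: piv[bdm,bmy,dem,dep,dmp,dpy,duw,ewy] rk=8  ker:emp
rk∂_2=8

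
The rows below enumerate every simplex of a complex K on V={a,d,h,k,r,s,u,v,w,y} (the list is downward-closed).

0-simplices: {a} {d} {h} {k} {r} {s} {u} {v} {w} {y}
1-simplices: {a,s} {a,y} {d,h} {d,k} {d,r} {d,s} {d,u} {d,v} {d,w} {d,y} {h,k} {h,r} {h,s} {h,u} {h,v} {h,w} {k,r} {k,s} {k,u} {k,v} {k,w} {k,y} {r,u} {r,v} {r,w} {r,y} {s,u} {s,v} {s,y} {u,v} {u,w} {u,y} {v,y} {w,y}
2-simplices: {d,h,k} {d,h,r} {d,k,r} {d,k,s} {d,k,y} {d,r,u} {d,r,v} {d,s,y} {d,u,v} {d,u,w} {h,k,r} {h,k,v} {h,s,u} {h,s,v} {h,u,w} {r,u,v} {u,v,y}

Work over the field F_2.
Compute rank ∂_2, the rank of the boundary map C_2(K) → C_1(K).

rank∂_2=15

n_0=10 n_1=34 n_2=17  [Z2]
∂1: piv[as,ay,dh,dk,dr,ds,du,dv,dw] rk=9  ker:dy,hk,hr,hs,hu,hv,hw,kr,ks,ku,kv,kw,ky,ru,rv,rw,ry,su,sv,sy,uv,uw,uy,vy,wy
∂2: piv[dhk,dhr,dkr,dks,dky,dru,drv,dsy,duv,duw,hkv,hsu,hsv,huw,uvy] rk=15  ker:hkr,ruv
rk∂_2=15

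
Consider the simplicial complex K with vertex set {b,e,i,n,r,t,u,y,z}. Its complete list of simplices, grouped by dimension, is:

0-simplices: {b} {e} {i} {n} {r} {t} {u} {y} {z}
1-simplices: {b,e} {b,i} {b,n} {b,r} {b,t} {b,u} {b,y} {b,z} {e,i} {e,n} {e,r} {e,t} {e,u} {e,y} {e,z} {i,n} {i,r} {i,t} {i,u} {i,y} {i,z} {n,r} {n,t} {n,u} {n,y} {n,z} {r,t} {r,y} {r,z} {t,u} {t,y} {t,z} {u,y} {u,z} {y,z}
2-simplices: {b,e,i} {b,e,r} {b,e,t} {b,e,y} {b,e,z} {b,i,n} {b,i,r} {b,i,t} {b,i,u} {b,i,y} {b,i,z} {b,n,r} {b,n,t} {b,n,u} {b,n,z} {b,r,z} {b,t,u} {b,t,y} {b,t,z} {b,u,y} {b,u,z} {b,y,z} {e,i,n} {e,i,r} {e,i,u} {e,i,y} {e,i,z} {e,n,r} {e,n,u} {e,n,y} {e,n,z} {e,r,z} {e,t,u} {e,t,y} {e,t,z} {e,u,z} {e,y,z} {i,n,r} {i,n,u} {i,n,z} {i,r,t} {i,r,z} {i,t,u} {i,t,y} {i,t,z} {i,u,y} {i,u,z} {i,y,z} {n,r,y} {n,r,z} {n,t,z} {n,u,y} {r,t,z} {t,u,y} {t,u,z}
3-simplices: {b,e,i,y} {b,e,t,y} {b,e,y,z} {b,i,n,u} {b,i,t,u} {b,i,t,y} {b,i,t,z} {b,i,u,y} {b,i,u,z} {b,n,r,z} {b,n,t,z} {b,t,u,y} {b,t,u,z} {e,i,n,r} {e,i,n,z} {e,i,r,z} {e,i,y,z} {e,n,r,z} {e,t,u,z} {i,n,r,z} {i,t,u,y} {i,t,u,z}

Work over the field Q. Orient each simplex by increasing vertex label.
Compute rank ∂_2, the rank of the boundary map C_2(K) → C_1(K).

rank∂_2=27

n_0=9 n_1=35 n_2=55 n_3=22  [Q]
∂1: piv[be,bi,bn,br,bt,bu,by,bz] rk=8  ker:ei,en,er,et,eu,ey,ez,in,ir,it,iu,iy,iz,nr,nt,nu,ny,nz,rt,ry,rz,tu,ty,tz,uy,uz,yz
∂2: piv[bei,ber,bet,bey,bez,bin,bir,bit,biu,biy,biz,bnr,bnt,bnu,bnz,brz,btu,bty,btz,buy,buz,byz,ein,eiu,eny,irt,nry] rk=27  ker:eir,eiy,eiz,enr,enu,enz,erz,etu,ety,etz,euz,eyz,inr,inu,inz,irz,itu,ity,itz,iuy,iuz,iyz,nrz,ntz,nuy,rtz,tuy,tuz
∂3: piv[beiy,bety,beyz,binu,bitu,bity,bitz,biuy,biuz,bnrz,bntz,btuy,btuz,einr,einz,eirz,eiyz,enrz,etuz] rk=19  ker:inrz,ituy,ituz
rk∂_2=27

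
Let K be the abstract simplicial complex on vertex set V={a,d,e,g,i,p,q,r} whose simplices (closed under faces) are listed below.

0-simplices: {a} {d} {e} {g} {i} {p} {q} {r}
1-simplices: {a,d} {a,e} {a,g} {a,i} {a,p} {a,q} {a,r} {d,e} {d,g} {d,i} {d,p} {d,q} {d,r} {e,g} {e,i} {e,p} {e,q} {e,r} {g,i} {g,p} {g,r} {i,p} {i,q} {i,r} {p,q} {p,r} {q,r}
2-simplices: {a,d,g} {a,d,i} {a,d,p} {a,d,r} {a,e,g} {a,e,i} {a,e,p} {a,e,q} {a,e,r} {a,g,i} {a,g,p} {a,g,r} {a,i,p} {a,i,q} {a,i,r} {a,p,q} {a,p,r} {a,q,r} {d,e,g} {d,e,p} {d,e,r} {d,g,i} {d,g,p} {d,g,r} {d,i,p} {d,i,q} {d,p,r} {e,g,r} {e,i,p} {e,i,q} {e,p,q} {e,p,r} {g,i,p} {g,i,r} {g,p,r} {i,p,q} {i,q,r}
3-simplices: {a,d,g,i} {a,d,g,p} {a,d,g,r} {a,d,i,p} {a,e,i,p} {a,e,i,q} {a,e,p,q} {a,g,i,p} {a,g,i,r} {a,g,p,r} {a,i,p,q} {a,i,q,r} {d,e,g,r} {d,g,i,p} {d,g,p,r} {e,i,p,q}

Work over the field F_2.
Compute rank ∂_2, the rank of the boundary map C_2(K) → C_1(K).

n_0=8 n_1=27 n_2=37 n_3=16  [Z2]
∂1: piv[ad,ae,ag,ai,ap,aq,ar] rk=7  ker:de,dg,di,dp,dq,dr,eg,ei,ep,eq,er,gi,gp,gr,ip,iq,ir,pq,pr,qr
∂2: piv[adg,adi,adp,adr,aeg,aei,aep,aeq,aer,agi,agp,agr,aip,aiq,air,apq,apr,aqr,deg,diq] rk=20  ker:dep,der,dgi,dgp,dgr,dip,dpr,egr,eip,eiq,epq,epr,gip,gir,gpr,ipq,iqr
∂3: piv[adgi,adgp,adgr,adip,aeip,aeiq,aepq,agip,agir,agpr,aipq,aiqr,degr,dgpr] rk=14  ker:dgip,eipq
rk∂_2=20

rank∂_2=20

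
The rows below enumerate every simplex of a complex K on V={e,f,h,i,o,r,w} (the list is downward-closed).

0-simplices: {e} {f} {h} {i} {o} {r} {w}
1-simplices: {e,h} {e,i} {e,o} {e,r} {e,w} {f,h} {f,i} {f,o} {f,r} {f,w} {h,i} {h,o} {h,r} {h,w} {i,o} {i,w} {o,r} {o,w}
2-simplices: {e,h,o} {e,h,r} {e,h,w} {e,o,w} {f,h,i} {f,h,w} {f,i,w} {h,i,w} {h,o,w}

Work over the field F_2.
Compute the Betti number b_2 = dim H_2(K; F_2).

n_0=7 n_1=18 n_2=9  [Z2]
∂1: piv[eh,ei,eo,er,ew,fh] rk=6  ker:fi,fo,fr,fw,hi,ho,hr,hw,io,iw,or,ow
∂2: piv[eho,ehr,ehw,eow,fhi,fhw,fiw] rk=7  ker:hiw,how
b_2=(9−7)−0=2

b_2=2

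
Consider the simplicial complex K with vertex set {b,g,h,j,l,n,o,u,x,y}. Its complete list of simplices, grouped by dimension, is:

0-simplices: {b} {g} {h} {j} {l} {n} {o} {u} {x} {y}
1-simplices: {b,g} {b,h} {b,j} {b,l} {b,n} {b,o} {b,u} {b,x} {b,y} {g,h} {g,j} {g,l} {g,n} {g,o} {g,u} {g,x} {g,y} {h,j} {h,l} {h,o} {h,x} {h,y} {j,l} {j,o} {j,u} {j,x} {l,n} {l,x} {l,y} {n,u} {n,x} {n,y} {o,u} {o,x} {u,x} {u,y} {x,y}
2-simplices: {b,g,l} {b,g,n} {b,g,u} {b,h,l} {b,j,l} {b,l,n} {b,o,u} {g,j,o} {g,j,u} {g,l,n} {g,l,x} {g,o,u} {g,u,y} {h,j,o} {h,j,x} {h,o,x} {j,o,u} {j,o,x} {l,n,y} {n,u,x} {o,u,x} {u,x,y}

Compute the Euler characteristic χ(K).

n_0=10 n_1=37 n_2=22
χ=+10−37+22=-5

χ(K)=-5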